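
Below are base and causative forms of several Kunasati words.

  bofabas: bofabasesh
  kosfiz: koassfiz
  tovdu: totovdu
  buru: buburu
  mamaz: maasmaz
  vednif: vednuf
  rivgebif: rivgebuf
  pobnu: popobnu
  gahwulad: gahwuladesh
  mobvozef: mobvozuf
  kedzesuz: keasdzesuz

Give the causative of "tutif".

rivgebif and kosfiz both have last vowel 'i' yet inflect differently (rivgebuf, koassfiz), so the last vowel is not what conditions the rule; the final letter is.
"tutif" ends in -f. The stems ending in -f (rivgebif → rivgebuf, mobvozef → mobvozuf, vednif → vednuf) change the last vowel to 'u'.
So tutif → tutuf.

tutuf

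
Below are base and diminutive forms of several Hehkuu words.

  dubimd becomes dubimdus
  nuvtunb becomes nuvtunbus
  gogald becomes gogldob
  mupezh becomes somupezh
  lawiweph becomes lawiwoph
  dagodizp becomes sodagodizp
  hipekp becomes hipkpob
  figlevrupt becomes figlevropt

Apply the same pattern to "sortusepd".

sortusopd

lawiweph and mupezh both end in -h yet inflect differently (lawiwoph, somupezh), so the final letter is not what conditions the rule; the second-to-last letter is.
"sortusepd" has second-to-last letter 'p'. The stems whose second-to-last letter is 'p' (lawiweph → lawiwoph, figlevrupt → figlevropt) change the last vowel to 'o'.
So sortusepd → sortusopd.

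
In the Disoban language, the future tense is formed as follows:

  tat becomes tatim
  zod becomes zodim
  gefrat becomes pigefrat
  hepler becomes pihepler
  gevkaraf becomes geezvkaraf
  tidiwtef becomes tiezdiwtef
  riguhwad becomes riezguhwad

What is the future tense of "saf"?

tat and gefrat both end in -t yet inflect differently (tatim, pigefrat), so the final letter is not what conditions the rule; the number of vowels is.
"saf" has 1 vowel. The stems with 1 vowel (tat → tatim, zod → zodim) add -im.
The other patterns: stems with 2 vowels add the prefix pi-; stems with 3 vowels insert -ez- after the first vowel.
So saf → safim.

safim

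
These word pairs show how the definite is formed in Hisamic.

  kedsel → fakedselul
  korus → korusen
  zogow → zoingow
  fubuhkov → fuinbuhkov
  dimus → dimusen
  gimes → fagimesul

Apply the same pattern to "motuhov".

mointuhov

gimes and dimus both end in -s yet inflect differently (fagimesul, dimusen), so the final letter is not what conditions the rule; the last vowel is.
"motuhov" has last vowel 'o'. The stems whose last vowel is 'o' (zogow → zoingow, fubuhkov → fuinbuhkov) insert -in- after the first vowel.
The other patterns: stems whose last vowel is 'e' add fa- … -ul around the stem; stems whose last vowel is 'u' add -en.
So motuhov → mointuhov.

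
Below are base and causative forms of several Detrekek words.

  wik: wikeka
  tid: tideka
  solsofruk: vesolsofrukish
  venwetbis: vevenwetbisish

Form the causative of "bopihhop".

wik and solsofruk both end in -k yet inflect differently (wikeka, vesolsofrukish), so the final letter is not what conditions the rule; the number of vowels is.
"bopihhop" has 3 vowels. The stems with 3 vowels (solsofruk → vesolsofrukish, venwetbis → vevenwetbisish) add ve- … -ish around the stem.
The other pattern: stems with 1 vowel add -eka.
So bopihhop → vebopihhopish.

vebopihhopish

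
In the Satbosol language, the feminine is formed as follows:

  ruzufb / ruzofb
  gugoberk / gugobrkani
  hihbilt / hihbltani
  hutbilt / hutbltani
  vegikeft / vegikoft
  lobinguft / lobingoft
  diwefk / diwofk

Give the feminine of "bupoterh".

bupotrhani

diwefk and gugoberk both end in -k yet inflect differently (diwofk, gugobrkani), so the final letter is not what conditions the rule; the second-to-last letter is.
"bupoterh" has second-to-last letter 'r'. The one such stem in the data (gugoberk → gugobrkani) deletes the last vowel and adds -ani (as do hihbilt, hutbilt), so the same rule applies.
The other pattern: stems whose second-to-last letter is 'f' change the last vowel to 'o'.
So bupoterh → bupotrhani.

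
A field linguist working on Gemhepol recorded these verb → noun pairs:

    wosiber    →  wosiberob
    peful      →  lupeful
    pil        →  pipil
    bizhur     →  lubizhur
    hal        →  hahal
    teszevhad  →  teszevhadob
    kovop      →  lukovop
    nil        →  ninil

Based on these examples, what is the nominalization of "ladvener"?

"ladvener" has 3 vowels. The stems with 3 vowels (wosiber → wosiberob, teszevhad → teszevhadob) add -ob.
So ladvener → ladvenerob.

ladvenerob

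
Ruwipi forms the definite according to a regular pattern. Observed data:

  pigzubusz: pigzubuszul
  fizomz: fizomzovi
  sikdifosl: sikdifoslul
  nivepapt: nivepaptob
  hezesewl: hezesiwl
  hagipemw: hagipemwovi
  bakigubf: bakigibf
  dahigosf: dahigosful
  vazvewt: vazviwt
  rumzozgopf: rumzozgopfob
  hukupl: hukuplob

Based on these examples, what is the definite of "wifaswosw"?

wifaswoswul

hukupl and sikdifosl both end in -l yet inflect differently (hukuplob, sikdifoslul), so the final letter is not what conditions the rule; the second-to-last letter is.
"wifaswosw" has second-to-last letter 's'. The stems whose second-to-last letter is 's' (sikdifosl → sikdifoslul, dahigosf → dahigosful, pigzubusz → pigzubuszul) add -ul.
The other patterns: stems whose second-to-last letter is 'p' add -ob; stems whose second-to-last letter is 'm' add -ovi; stems whose second-to-last letter is 'b' or 'w' change the last vowel to 'i'.
So wifaswosw → wifaswoswul.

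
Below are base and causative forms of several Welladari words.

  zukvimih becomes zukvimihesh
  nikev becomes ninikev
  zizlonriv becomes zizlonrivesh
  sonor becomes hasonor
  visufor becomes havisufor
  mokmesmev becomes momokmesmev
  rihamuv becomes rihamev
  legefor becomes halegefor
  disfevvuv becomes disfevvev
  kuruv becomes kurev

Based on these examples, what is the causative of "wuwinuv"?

zizlonriv and kuruv both end in -v yet inflect differently (zizlonrivesh, kurev), so the final letter is not what conditions the rule; the last vowel is.
"wuwinuv" has last vowel 'u'. The stems whose last vowel is 'u' (kuruv → kurev, disfevvuv → disfevvev, rihamuv → rihamev) change the last vowel to 'e'.
So wuwinuv → wuwinev.

wuwinev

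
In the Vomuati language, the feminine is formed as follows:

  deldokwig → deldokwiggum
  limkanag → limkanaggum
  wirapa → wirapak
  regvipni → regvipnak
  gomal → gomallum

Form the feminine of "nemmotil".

gomal and wirapa both have last vowel 'a' yet inflect differently (gomallum, wirapak), so the last vowel is not what conditions the rule; whether the stem ends in a vowel or a consonant is.
"nemmotil" ends in a consonant. The stems ending in a consonant (gomal → gomallum, limkanag → limkanaggum, deldokwig → deldokwiggum) double the final consonant and add -um.
So nemmotil → nemmotillum.

nemmotillum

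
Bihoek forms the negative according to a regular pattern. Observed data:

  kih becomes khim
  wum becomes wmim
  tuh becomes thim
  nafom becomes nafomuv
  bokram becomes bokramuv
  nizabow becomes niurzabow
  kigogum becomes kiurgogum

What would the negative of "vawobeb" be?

vaurwobeb

wum and nafom both end in -m yet inflect differently (wmim, nafomuv), so the final letter is not what conditions the rule; the number of vowels is.
"vawobeb" has 3 vowels. The stems with 3 vowels (nizabow → niurzabow, kigogum → kiurgogum) insert -ur- after the first vowel.
The other patterns: stems with 1 vowel delete the last vowel and add -im; stems with 2 vowels add -uv.
So vawobeb → vaurwobeb.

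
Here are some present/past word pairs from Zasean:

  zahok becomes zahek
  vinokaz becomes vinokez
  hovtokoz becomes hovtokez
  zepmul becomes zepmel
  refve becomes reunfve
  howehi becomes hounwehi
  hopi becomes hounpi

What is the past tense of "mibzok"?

"mibzok" ends in a consonant. The stems ending in a consonant (zahok → zahek, vinokaz → vinokez, hovtokoz → hovtokez) change the last vowel to 'e'.
The other pattern: stems ending in a vowel insert -un- after the first vowel.
So mibzok → mibzek.

mibzek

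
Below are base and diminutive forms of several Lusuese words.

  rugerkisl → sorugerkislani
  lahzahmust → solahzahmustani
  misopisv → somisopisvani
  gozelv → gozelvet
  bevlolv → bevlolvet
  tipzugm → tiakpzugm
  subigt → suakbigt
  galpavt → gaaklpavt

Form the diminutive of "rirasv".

sorirasvani

"rirasv" has second-to-last letter 's'. The stems whose second-to-last letter is 's' (rugerkisl → sorugerkislani, lahzahmust → solahzahmustani, misopisv → somisopisvani) add so- … -ani around the stem.
The other patterns: stems whose second-to-last letter is 'l' add -et; stems whose second-to-last letter is 'g' or 'v' insert -ak- after the first vowel.
So rirasv → sorirasvani.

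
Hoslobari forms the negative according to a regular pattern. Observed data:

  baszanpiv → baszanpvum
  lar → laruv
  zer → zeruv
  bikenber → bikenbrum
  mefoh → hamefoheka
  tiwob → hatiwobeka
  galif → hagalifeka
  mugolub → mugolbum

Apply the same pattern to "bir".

biruv

zer and bikenber both end in -r yet inflect differently (zeruv, bikenbrum), so the final letter is not what conditions the rule; the number of vowels is.
"bir" has 1 vowel. The stems with 1 vowel (zer → zeruv, lar → laruv) add -uv.
The other patterns: stems with 2 vowels add ha- … -eka around the stem; stems with 3 vowels delete the last vowel and add -um.
So bir → biruv.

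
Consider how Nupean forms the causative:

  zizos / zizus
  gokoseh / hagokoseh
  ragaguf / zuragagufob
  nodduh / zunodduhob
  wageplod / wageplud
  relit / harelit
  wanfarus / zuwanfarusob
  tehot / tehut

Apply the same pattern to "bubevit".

"bubevit" has last vowel 'i'. The one such stem in the data (relit → harelit) adds the prefix ha-, so the same rule applies.
The other patterns: stems whose last vowel is 'o' change the last vowel to 'u'; stems whose last vowel is 'u' add zu- … -ob around the stem.
So bubevit → habubevit.

habubevit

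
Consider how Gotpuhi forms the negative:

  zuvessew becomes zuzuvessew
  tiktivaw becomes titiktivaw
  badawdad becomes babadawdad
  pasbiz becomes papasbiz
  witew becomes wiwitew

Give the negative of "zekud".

zezekud

Every pair shown (zuvessew → zuzuvessew, tiktivaw → titiktivaw, badawdad → babadawdad, …) follows the same rule: repeat the first consonant+vowel as a prefix.
So zekud → zezekud.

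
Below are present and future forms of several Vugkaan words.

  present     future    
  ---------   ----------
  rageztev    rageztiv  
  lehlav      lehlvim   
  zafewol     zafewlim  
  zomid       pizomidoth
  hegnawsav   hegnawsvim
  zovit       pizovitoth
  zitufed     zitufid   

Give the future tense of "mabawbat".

"mabawbat" has last vowel 'a'. The stems whose last vowel is 'a' (hegnawsav → hegnawsvim, lehlav → lehlvim) delete the last vowel and add -im.
So mabawbat → mabawbtim.

mabawbtim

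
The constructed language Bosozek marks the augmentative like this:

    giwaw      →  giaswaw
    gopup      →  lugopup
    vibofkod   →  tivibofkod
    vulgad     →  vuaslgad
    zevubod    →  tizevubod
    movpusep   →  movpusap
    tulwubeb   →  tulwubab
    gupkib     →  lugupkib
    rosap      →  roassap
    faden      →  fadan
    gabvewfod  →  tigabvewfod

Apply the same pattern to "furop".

tifurop

tulwubeb and gupkib both end in -b yet inflect differently (tulwubab, lugupkib), so the final letter is not what conditions the rule; the last vowel is.
"furop" has last vowel 'o'. The stems whose last vowel is 'o' (vibofkod → tivibofkod, zevubod → tizevubod, gabvewfod → tigabvewfod) add the prefix ti-.
So furop → tifurop.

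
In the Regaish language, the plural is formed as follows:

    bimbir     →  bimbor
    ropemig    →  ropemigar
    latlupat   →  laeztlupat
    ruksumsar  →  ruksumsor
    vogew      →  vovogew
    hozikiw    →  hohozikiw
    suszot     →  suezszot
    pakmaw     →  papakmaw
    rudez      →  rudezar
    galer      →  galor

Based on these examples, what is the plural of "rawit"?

pakmaw and latlupat both have last vowel 'a' yet inflect differently (papakmaw, laeztlupat), so the last vowel is not what conditions the rule; the final letter is.
"rawit" ends in -t. The stems ending in -t (suszot → suezszot, latlupat → laeztlupat) insert -ez- after the first vowel.
So rawit → raezwit.

raezwit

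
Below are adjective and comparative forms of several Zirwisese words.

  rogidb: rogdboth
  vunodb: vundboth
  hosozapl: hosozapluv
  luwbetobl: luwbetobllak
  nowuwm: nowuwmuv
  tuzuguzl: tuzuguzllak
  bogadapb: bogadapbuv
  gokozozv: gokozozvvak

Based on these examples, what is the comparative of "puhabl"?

puhabllak

rogidb and bogadapb both end in -b yet inflect differently (rogdboth, bogadapbuv), so the final letter is not what conditions the rule; the second-to-last letter is.
"puhabl" has second-to-last letter 'b'. The one such stem in the data (luwbetobl → luwbetobllak) doubles the final consonant and adds -ak (as do gokozozv, tuzuguzl), so the same rule applies.
The other patterns: stems whose second-to-last letter is 'd' delete the last vowel and add -oth; stems whose second-to-last letter is 'p' or 'w' add -uv.
So puhabl → puhabllak.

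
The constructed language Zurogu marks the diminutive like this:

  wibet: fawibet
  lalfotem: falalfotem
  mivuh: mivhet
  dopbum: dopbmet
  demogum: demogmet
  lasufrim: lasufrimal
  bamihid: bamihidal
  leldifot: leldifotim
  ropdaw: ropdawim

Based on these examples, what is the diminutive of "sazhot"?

lalfotem and dopbum both end in -m yet inflect differently (falalfotem, dopbmet), so the final letter is not what conditions the rule; the last vowel is.
"sazhot" has last vowel 'o'. The one such stem in the data (leldifot → leldifotim) adds -im, so the same rule applies.
So sazhot → sazhotim.

sazhotim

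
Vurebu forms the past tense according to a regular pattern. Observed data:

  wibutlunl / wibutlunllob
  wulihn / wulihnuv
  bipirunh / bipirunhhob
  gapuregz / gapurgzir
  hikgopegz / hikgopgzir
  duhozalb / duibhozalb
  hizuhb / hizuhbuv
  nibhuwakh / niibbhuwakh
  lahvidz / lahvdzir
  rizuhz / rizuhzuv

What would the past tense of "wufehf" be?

wufehfuv

bipirunh and nibhuwakh both end in -h yet inflect differently (bipirunhhob, niibbhuwakh), so the final letter is not what conditions the rule; the second-to-last letter is.
"wufehf" has second-to-last letter 'h'. The stems whose second-to-last letter is 'h' (hizuhb → hizuhbuv, wulihn → wulihnuv, rizuhz → rizuhzuv) add -uv.
So wufehf → wufehfuv.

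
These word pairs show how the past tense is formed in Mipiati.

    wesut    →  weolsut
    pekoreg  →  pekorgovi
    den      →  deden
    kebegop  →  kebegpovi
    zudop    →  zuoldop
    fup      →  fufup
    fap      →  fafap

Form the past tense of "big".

fap and zudop both end in -p yet inflect differently (fafap, zuoldop), so the final letter is not what conditions the rule; the number of vowels is.
"big" has 1 vowel. The stems with 1 vowel (fap → fafap, fup → fufup, den → deden) repeat the first consonant+vowel as a prefix.
The other patterns: stems with 2 vowels insert -ol- after the first vowel; stems with 3 vowels delete the last vowel and add -ovi.
So big → bibig.

bibig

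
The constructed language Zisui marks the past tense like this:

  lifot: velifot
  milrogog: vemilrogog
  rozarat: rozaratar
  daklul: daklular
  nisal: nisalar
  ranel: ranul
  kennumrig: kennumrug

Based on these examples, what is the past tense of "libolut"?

lifot and rozarat both end in -t yet inflect differently (velifot, rozaratar), so the final letter is not what conditions the rule; the last vowel is.
"libolut" has last vowel 'u'. The one such stem in the data (daklul → daklular) adds -ar, so the same rule applies.
So libolut → libolutar.

libolutar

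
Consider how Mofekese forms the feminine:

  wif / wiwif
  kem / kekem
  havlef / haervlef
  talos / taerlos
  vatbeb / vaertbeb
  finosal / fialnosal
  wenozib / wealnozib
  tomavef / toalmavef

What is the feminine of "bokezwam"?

boalkezwam

"bokezwam" has 3 vowels. The stems with 3 vowels (finosal → fialnosal, wenozib → wealnozib, tomavef → toalmavef) insert -al- after the first vowel.
The other patterns: stems with 1 vowel repeat the first consonant+vowel as a prefix; stems with 2 vowels insert -er- after the first vowel.
So bokezwam → boalkezwam.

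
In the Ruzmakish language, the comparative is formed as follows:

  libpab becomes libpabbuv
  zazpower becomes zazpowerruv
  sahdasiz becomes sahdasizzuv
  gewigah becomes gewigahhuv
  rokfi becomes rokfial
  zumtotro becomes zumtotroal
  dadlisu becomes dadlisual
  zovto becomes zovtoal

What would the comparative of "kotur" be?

sahdasiz and rokfi both have last vowel 'i' yet inflect differently (sahdasizzuv, rokfial), so the last vowel is not what conditions the rule; whether the stem ends in a vowel or a consonant is.
"kotur" ends in a consonant. The stems ending in a consonant (libpab → libpabbuv, zazpower → zazpowerruv, sahdasiz → sahdasizzuv) double the final consonant and add -uv.
The other pattern: stems ending in a vowel add -al.
So kotur → koturruv.

koturruv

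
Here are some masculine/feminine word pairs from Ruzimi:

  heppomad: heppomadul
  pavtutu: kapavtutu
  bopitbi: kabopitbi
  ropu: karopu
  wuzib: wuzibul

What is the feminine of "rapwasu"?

karapwasu

"rapwasu" ends in a vowel. The stems ending in a vowel (pavtutu → kapavtutu, bopitbi → kabopitbi, ropu → karopu) add the prefix ka-.
The other pattern: stems ending in a consonant add -ul.
So rapwasu → karapwasu.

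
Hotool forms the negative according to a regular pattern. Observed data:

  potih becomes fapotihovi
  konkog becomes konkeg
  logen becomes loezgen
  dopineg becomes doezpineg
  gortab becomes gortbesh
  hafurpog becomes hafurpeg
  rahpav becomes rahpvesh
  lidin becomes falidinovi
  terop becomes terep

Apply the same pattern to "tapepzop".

"tapepzop" has last vowel 'o'. The stems whose last vowel is 'o' (hafurpog → hafurpeg, terop → terep, konkog → konkeg) change the last vowel to 'e'.
The other patterns: stems whose last vowel is 'a' delete the last vowel and add -esh; stems whose last vowel is 'i' add fa- … -ovi around the stem; stems whose last vowel is 'e' insert -ez- after the first vowel.
So tapepzop → tapepzep.

tapepzep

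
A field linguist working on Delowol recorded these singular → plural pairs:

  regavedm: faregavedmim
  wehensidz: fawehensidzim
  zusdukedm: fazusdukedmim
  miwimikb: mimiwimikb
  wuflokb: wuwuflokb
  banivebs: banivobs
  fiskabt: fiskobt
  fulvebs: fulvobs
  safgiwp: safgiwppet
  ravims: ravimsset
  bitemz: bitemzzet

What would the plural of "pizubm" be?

pizobm

banivebs and ravims both end in -s yet inflect differently (banivobs, ravimsset), so the final letter is not what conditions the rule; the second-to-last letter is.
"pizubm" has second-to-last letter 'b'. The stems whose second-to-last letter is 'b' (banivebs → banivobs, fiskabt → fiskobt, fulvebs → fulvobs) change the last vowel to 'o'.
The other patterns: stems whose second-to-last letter is 'd' add fa- … -im around the stem; stems whose second-to-last letter is 'k' repeat the first consonant+vowel as a prefix; stems whose second-to-last letter is 'm' or 'w' double the final consonant and add -et.
So pizubm → pizobm.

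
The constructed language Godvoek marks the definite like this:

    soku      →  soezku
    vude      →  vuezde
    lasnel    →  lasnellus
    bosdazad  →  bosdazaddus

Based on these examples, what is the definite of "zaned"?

vude and lasnel both have last vowel 'e' yet inflect differently (vuezde, lasnellus), so the last vowel is not what conditions the rule; whether the stem ends in a vowel or a consonant is.
"zaned" ends in a consonant. The stems ending in a consonant (bosdazad → bosdazaddus, lasnel → lasnellus) double the final consonant and add -us.
The other pattern: stems ending in a vowel insert -ez- after the first vowel.
So zaned → zaneddus.

zaneddus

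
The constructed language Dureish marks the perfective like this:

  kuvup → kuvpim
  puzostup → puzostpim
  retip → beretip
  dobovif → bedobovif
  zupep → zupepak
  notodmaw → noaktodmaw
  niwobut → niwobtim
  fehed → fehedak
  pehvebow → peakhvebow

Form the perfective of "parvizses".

"parvizses" has last vowel 'e'. The stems whose last vowel is 'e' (zupep → zupepak, fehed → fehedak) add -ak.
The other patterns: stems whose last vowel is 'a' or 'o' insert -ak- after the first vowel; stems whose last vowel is 'u' delete the last vowel and add -im; stems whose last vowel is 'i' add the prefix be-.
So parvizses → parvizsesak.

parvizsesak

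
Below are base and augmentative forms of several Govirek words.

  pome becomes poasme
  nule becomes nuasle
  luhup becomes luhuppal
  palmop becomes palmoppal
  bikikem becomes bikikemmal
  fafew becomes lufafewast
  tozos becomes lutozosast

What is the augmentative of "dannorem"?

dannoremmal

"dannorem" ends in -m. The one such stem in the data (bikikem → bikikemmal) doubles the final consonant and adds -al (as do luhup, palmop), so the same rule applies.
The other patterns: stems ending in -e insert -as- after the first vowel; stems ending in -s or -w add lu- … -ast around the stem.
So dannorem → dannoremmal.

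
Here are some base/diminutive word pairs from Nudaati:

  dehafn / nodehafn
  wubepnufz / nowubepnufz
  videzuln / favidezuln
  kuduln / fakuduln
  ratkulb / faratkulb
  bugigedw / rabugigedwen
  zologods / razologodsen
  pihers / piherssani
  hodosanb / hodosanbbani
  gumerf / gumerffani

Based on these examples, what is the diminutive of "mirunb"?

dehafn and videzuln both end in -n yet inflect differently (nodehafn, favidezuln), so the final letter is not what conditions the rule; the second-to-last letter is.
"mirunb" has second-to-last letter 'n'. The one such stem in the data (hodosanb → hodosanbbani) doubles the final consonant and adds -ani (as do pihers, gumerf), so the same rule applies.
The other patterns: stems whose second-to-last letter is 'f' add the prefix no-; stems whose second-to-last letter is 'l' add the prefix fa-; stems whose second-to-last letter is 'd' add ra- … -en around the stem.
So mirunb → mirunbbani.

mirunbbani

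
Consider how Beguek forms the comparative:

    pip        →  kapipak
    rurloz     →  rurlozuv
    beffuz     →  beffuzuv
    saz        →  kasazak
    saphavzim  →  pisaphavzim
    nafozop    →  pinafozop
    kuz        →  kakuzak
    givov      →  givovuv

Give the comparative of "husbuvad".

kuz and rurloz both end in -z yet inflect differently (kakuzak, rurlozuv), so the final letter is not what conditions the rule; the number of vowels is.
"husbuvad" has 3 vowels. The stems with 3 vowels (saphavzim → pisaphavzim, nafozop → pinafozop) add the prefix pi-.
So husbuvad → pihusbuvad.

pihusbuvad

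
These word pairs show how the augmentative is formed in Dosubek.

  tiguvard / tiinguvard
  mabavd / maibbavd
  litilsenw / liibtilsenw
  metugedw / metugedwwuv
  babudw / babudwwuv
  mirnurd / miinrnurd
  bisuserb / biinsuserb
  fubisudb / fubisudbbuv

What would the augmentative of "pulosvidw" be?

pulosvidwwuv

metugedw and litilsenw both end in -w yet inflect differently (metugedwwuv, liibtilsenw), so the final letter is not what conditions the rule; the second-to-last letter is.
"pulosvidw" has second-to-last letter 'd'. The stems whose second-to-last letter is 'd' (metugedw → metugedwwuv, fubisudb → fubisudbbuv, babudw → babudwwuv) double the final consonant and add -uv.
So pulosvidw → pulosvidwwuv.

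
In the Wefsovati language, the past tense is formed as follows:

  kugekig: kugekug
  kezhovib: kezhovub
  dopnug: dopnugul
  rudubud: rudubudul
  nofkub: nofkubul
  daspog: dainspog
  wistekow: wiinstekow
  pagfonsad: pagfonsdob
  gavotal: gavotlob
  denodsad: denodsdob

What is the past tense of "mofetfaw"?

kugekig and dopnug both end in -g yet inflect differently (kugekug, dopnugul), so the final letter is not what conditions the rule; the last vowel is.
"mofetfaw" has last vowel 'a'. The stems whose last vowel is 'a' (pagfonsad → pagfonsdob, gavotal → gavotlob, denodsad → denodsdob) delete the last vowel and add -ob.
The other patterns: stems whose last vowel is 'i' change the last vowel to 'u'; stems whose last vowel is 'u' add -ul; stems whose last vowel is 'o' insert -in- after the first vowel.
So mofetfaw → mofetfwob.

mofetfwob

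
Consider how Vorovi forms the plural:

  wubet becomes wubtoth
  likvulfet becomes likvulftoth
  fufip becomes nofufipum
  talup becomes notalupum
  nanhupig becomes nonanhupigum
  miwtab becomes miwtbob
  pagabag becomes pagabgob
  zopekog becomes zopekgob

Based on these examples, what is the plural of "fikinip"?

nanhupig and pagabag both end in -g yet inflect differently (nonanhupigum, pagabgob), so the final letter is not what conditions the rule; the last vowel is.
"fikinip" has last vowel 'i'. The stems whose last vowel is 'i' (fufip → nofufipum, nanhupig → nonanhupigum) add no- … -um around the stem.
The other patterns: stems whose last vowel is 'e' delete the last vowel and add -oth; stems whose last vowel is 'a' or 'o' delete the last vowel and add -ob.
So fikinip → nofikinipum.

nofikinipum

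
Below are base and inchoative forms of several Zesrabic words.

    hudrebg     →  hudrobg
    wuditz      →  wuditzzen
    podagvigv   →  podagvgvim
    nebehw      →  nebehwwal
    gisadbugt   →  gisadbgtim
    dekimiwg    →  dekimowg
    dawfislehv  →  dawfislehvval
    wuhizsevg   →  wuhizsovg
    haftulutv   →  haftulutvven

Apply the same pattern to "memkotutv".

podagvigv and haftulutv both end in -v yet inflect differently (podagvgvim, haftulutvven), so the final letter is not what conditions the rule; the second-to-last letter is.
"memkotutv" has second-to-last letter 't'. The stems whose second-to-last letter is 't' (wuditz → wuditzzen, haftulutv → haftulutvven) double the final consonant and add -en.
So memkotutv → memkotutvven.

memkotutvven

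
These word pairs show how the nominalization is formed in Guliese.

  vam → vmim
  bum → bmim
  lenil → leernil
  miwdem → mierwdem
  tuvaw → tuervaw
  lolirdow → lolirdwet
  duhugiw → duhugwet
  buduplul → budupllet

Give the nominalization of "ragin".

vam and miwdem both end in -m yet inflect differently (vmim, mierwdem), so the final letter is not what conditions the rule; the number of vowels is.
"ragin" has 2 vowels. The stems with 2 vowels (lenil → leernil, miwdem → mierwdem, tuvaw → tuervaw) insert -er- after the first vowel.
So ragin → raergin.

raergin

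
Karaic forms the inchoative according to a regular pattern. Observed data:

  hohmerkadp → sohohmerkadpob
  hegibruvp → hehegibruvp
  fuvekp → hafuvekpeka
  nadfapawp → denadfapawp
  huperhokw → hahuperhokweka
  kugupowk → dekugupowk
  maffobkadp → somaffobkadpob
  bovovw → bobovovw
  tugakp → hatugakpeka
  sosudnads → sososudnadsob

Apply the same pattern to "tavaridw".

"tavaridw" has second-to-last letter 'd'. The stems whose second-to-last letter is 'd' (sosudnads → sososudnadsob, maffobkadp → somaffobkadpob, hohmerkadp → sohohmerkadpob) add so- … -ob around the stem.
The other patterns: stems whose second-to-last letter is 'v' repeat the first consonant+vowel as a prefix; stems whose second-to-last letter is 'w' add the prefix de-; stems whose second-to-last letter is 'k' add ha- … -eka around the stem.
So tavaridw → sotavaridwob.

sotavaridwob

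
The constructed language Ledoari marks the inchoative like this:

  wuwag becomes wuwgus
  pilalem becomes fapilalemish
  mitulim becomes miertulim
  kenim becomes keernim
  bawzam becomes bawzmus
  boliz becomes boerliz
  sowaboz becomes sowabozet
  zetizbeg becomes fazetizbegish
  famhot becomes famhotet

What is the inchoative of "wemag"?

wemgus

boliz and sowaboz both end in -z yet inflect differently (boerliz, sowabozet), so the final letter is not what conditions the rule; the last vowel is.
"wemag" has last vowel 'a'. The stems whose last vowel is 'a' (wuwag → wuwgus, bawzam → bawzmus) delete the last vowel and add -us.
So wemag → wemgus.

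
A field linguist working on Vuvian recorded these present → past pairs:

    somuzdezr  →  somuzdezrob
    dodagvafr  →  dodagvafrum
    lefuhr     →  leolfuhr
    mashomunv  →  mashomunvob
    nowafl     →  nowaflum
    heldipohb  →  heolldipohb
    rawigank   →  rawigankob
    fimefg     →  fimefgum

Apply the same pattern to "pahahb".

"pahahb" has second-to-last letter 'h'. The stems whose second-to-last letter is 'h' (lefuhr → leolfuhr, heldipohb → heolldipohb) insert -ol- after the first vowel.
The other patterns: stems whose second-to-last letter is 'f' add -um; stems whose second-to-last letter is 'n' or 'z' add -ob.
So pahahb → paolhahb.

paolhahb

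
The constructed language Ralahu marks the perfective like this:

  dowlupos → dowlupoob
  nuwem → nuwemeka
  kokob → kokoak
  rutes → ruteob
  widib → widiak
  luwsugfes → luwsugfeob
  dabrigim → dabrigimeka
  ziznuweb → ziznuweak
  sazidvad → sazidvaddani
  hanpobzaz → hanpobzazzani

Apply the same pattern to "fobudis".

fobudiob

dabrigim and widib both have last vowel 'i' yet inflect differently (dabrigimeka, widiak), so the last vowel is not what conditions the rule; the final letter is.
"fobudis" ends in -s. The stems ending in -s (rutes → ruteob, luwsugfes → luwsugfeob, dowlupos → dowlupoob) drop the final letter and add -ob.
So fobudis → fobudiob.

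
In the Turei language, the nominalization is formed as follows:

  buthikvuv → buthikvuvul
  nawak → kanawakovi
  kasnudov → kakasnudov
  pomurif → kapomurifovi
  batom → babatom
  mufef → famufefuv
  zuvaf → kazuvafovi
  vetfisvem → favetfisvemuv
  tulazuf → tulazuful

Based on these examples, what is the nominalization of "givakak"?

kagivakakovi

buthikvuv and kasnudov both end in -v yet inflect differently (buthikvuvul, kakasnudov), so the final letter is not what conditions the rule; the last vowel is.
"givakak" has last vowel 'a'. The stems whose last vowel is 'a' (zuvaf → kazuvafovi, nawak → kanawakovi) add ka- … -ovi around the stem.
The other patterns: stems whose last vowel is 'u' add -ul; stems whose last vowel is 'o' repeat the first consonant+vowel as a prefix; stems whose last vowel is 'e' add fa- … -uv around the stem.
So givakak → kagivakakovi.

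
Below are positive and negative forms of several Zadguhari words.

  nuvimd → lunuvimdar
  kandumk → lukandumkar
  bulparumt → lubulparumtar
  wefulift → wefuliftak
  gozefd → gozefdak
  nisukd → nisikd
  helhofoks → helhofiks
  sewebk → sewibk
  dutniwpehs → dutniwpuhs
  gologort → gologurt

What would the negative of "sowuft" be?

sowuftak

bulparumt and wefulift both end in -t yet inflect differently (lubulparumtar, wefuliftak), so the final letter is not what conditions the rule; the second-to-last letter is.
"sowuft" has second-to-last letter 'f'. The stems whose second-to-last letter is 'f' (wefulift → wefuliftak, gozefd → gozefdak) add -ak.
So sowuft → sowuftak.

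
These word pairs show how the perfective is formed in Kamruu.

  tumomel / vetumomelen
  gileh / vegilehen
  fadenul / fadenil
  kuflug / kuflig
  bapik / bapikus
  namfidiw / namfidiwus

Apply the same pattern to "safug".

"safug" has last vowel 'u'. The stems whose last vowel is 'u' (fadenul → fadenil, kuflug → kuflig) change the last vowel to 'i'.
The other patterns: stems whose last vowel is 'e' add ve- … -en around the stem; stems whose last vowel is 'i' add -us.
So safug → safig.

safig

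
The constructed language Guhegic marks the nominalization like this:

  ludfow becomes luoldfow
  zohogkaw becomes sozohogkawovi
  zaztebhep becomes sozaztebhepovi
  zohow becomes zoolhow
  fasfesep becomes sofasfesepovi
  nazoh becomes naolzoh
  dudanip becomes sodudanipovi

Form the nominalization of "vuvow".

vuolvow

ludfow and zohogkaw both end in -w yet inflect differently (luoldfow, sozohogkawovi), so the final letter is not what conditions the rule; the last vowel is.
"vuvow" has last vowel 'o'. The stems whose last vowel is 'o' (ludfow → luoldfow, zohow → zoolhow, nazoh → naolzoh) insert -ol- after the first vowel.
So vuvow → vuolvow.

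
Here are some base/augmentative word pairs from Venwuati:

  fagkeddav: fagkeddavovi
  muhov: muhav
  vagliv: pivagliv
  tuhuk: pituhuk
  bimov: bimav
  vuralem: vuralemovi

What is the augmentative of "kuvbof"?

kuvbaf

muhov and vagliv both end in -v yet inflect differently (muhav, pivagliv), so the final letter is not what conditions the rule; the last vowel is.
"kuvbof" has last vowel 'o'. The stems whose last vowel is 'o' (muhov → muhav, bimov → bimav) change the last vowel to 'a'.
The other patterns: stems whose last vowel is 'i' or 'u' add the prefix pi-; stems whose last vowel is 'a' or 'e' add -ovi.
So kuvbof → kuvbaf.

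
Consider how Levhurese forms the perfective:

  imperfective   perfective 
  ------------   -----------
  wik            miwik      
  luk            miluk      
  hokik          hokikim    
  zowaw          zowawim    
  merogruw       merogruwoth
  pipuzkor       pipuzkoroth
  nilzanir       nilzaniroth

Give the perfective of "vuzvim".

"vuzvim" has 2 vowels. The stems with 2 vowels (hokik → hokikim, zowaw → zowawim) add -im.
The other patterns: stems with 1 vowel add the prefix mi-; stems with 3 vowels add -oth.
So vuzvim → vuzvimim.

vuzvimim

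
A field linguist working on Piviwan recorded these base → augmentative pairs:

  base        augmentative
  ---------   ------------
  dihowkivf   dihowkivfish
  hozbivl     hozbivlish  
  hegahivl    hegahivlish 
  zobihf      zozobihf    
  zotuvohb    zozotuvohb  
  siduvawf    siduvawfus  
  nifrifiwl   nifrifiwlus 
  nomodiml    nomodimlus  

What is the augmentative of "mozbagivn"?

mozbagivnish

dihowkivf and zobihf both end in -f yet inflect differently (dihowkivfish, zozobihf), so the final letter is not what conditions the rule; the second-to-last letter is.
"mozbagivn" has second-to-last letter 'v'. The stems whose second-to-last letter is 'v' (dihowkivf → dihowkivfish, hozbivl → hozbivlish, hegahivl → hegahivlish) add -ish.
The other patterns: stems whose second-to-last letter is 'h' repeat the first consonant+vowel as a prefix; stems whose second-to-last letter is 'm' or 'w' add -us.
So mozbagivn → mozbagivnish.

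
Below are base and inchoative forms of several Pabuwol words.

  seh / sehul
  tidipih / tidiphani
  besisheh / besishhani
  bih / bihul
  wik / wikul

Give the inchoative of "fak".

bih and besisheh both end in -h yet inflect differently (bihul, besishhani), so the final letter is not what conditions the rule; the number of vowels is.
"fak" has 1 vowel. The stems with 1 vowel (bih → bihul, seh → sehul, wik → wikul) add -ul.
So fak → fakul.

fakul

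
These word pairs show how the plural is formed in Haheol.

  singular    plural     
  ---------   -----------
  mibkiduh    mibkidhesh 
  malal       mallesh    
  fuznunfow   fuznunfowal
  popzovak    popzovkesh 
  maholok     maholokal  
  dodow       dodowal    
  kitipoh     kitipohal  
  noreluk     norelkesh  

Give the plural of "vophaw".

maholok and noreluk both end in -k yet inflect differently (maholokal, norelkesh), so the final letter is not what conditions the rule; the last vowel is.
"vophaw" has last vowel 'a'. The stems whose last vowel is 'a' (malal → mallesh, popzovak → popzovkesh) delete the last vowel and add -esh.
So vophaw → vophwesh.

vophwesh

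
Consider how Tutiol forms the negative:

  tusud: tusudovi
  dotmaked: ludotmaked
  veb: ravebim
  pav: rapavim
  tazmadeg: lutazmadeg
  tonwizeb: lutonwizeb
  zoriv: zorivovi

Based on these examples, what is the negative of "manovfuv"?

lumanovfuv

pav and zoriv both end in -v yet inflect differently (rapavim, zorivovi), so the final letter is not what conditions the rule; the number of vowels is.
"manovfuv" has 3 vowels. The stems with 3 vowels (tonwizeb → lutonwizeb, dotmaked → ludotmaked, tazmadeg → lutazmadeg) add the prefix lu-.
The other patterns: stems with 1 vowel add ra- … -im around the stem; stems with 2 vowels add -ovi.
So manovfuv → lumanovfuv.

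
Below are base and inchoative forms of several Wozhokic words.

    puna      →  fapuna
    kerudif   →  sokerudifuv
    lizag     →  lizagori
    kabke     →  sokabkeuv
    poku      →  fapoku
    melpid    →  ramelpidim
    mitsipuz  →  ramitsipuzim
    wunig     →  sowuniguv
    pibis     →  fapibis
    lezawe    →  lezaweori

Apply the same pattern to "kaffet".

lezawe and kabke both end in -e yet inflect differently (lezaweori, sokabkeuv), so the final letter is not what conditions the rule; the first letter is.
"kaffet" begins with k-. The stems beginning with k- (kerudif → sokerudifuv, kabke → sokabkeuv) add so- … -uv around the stem.
So kaffet → sokaffetuv.

sokaffetuv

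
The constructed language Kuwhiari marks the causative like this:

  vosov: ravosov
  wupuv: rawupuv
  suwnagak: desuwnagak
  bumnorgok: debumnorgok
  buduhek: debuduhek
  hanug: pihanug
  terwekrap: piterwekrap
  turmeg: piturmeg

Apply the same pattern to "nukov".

vosov and bumnorgok both have last vowel 'o' yet inflect differently (ravosov, debumnorgok), so the last vowel is not what conditions the rule; the final letter is.
"nukov" ends in -v. The stems ending in -v (vosov → ravosov, wupuv → rawupuv) add the prefix ra-.
The other patterns: stems ending in -k add the prefix de-; stems ending in -g or -p add the prefix pi-.
So nukov → ranukov.

ranukov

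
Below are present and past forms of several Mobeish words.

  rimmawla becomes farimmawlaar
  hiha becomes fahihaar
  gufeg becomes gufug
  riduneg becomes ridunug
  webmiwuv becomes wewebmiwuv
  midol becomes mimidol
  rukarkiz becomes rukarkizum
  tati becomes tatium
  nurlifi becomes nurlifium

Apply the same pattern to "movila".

famovilaar

rimmawla and riduneg both begin with r- yet inflect differently (farimmawlaar, ridunug), so the first letter is not what conditions the rule; the final letter is.
"movila" ends in -a. The stems ending in -a (rimmawla → farimmawlaar, hiha → fahihaar) add fa- … -ar around the stem.
So movila → famovilaar.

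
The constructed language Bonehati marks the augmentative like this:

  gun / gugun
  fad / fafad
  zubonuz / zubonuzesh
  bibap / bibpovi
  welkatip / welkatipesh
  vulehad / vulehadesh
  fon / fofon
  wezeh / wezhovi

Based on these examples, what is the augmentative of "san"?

sasan

"san" has 1 vowel. The stems with 1 vowel (gun → gugun, fon → fofon, fad → fafad) repeat the first consonant+vowel as a prefix.
So san → sasan.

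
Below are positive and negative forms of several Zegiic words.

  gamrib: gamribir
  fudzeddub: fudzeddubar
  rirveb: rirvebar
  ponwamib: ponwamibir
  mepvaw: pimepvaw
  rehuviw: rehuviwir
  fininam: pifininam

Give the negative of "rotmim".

rotmimir

"rotmim" has last vowel 'i'. The stems whose last vowel is 'i' (rehuviw → rehuviwir, ponwamib → ponwamibir, gamrib → gamribir) add -ir.
The other patterns: stems whose last vowel is 'a' add the prefix pi-; stems whose last vowel is 'e' or 'u' add -ar.
So rotmim → rotmimir.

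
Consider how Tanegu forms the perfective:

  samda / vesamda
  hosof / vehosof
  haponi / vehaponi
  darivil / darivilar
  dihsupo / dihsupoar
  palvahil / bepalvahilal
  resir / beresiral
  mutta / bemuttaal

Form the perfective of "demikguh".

demikguhar

darivil and palvahil both end in -l yet inflect differently (darivilar, bepalvahilal), so the final letter is not what conditions the rule; the first letter is.
"demikguh" begins with d-. The stems beginning with d- (darivil → darivilar, dihsupo → dihsupoar) add -ar.
The other patterns: stems beginning with h- or s- add the prefix ve-; stems beginning with m-, p- or r- add be- … -al around the stem.
So demikguh → demikguhar.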